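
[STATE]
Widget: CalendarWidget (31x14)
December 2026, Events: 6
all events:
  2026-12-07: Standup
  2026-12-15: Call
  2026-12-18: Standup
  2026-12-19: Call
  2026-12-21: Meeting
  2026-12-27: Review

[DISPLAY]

         December 2026         
Mo Tu We Th Fr Sa Su           
    1  2  3  4  5  6           
 7*  8  9 10 11 12 13          
14 15* 16 17 18* 19* 20        
21* 22 23 24 25 26 27*         
28 29 30 31                    
                               
                               
                               
                               
                               
                               
                               


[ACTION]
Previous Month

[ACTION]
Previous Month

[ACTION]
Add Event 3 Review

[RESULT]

          October 2026         
Mo Tu We Th Fr Sa Su           
          1  2  3*  4          
 5  6  7  8  9 10 11           
12 13 14 15 16 17 18           
19 20 21 22 23 24 25           
26 27 28 29 30 31              
                               
                               
                               
                               
                               
                               
                               


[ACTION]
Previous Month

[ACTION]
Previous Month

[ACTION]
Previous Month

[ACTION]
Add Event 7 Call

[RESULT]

           July 2026           
Mo Tu We Th Fr Sa Su           
       1  2  3  4  5           
 6  7*  8  9 10 11 12          
13 14 15 16 17 18 19           
20 21 22 23 24 25 26           
27 28 29 30 31                 
                               
                               
                               
                               
                               
                               
                               


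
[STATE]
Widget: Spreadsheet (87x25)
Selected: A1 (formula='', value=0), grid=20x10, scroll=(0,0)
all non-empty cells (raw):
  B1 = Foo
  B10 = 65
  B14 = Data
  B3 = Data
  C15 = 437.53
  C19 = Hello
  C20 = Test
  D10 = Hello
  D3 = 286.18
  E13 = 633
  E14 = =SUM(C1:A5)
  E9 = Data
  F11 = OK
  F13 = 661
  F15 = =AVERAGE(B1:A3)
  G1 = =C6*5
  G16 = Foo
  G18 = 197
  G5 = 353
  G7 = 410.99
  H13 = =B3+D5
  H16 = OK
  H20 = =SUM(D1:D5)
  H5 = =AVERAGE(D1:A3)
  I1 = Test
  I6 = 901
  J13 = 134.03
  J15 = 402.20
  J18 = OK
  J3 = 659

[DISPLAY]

A1:                                                                                    
       A       B       C       D       E       F       G       H       I       J       
---------------------------------------------------------------------------------------
  1      [0]Foo            0       0       0       0       0       0Test           0   
  2        0       0       0       0       0       0       0       0       0       0   
  3        0Data           0  286.18       0       0       0       0       0     659   
  4        0       0       0       0       0       0       0       0       0       0   
  5        0       0       0       0       0       0     353   28.62       0       0   
  6        0       0       0       0       0       0       0       0     901       0   
  7        0       0       0       0       0       0  410.99       0       0       0   
  8        0       0       0       0       0       0       0       0       0       0   
  9        0       0       0       0Data           0       0       0       0       0   
 10        0      65       0Hello          0       0       0       0       0       0   
 11        0       0       0       0       0OK             0       0       0       0   
 12        0       0       0       0       0       0       0       0       0       0   
 13        0       0       0       0     633     661       0#ERR!          0  134.03   
 14        0Data           0       0       0       0       0       0       0       0   
 15        0       0  437.53       0       0       0       0       0       0  402.20   
 16        0       0       0       0       0       0Foo     OK             0       0   
 17        0       0       0       0       0       0       0       0       0       0   
 18        0       0       0       0       0       0     197       0       0OK         
 19        0       0Hello          0       0       0       0       0       0       0   
 20        0       0Test           0       0       0       0  286.18       0       0   
                                                                                       
                                                                                       


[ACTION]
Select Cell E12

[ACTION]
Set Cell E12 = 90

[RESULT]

E12: 90                                                                                
       A       B       C       D       E       F       G       H       I       J       
---------------------------------------------------------------------------------------
  1        0Foo            0       0       0       0       0       0Test           0   
  2        0       0       0       0       0       0       0       0       0       0   
  3        0Data           0  286.18       0       0       0       0       0     659   
  4        0       0       0       0       0       0       0       0       0       0   
  5        0       0       0       0       0       0     353   28.62       0       0   
  6        0       0       0       0       0       0       0       0     901       0   
  7        0       0       0       0       0       0  410.99       0       0       0   
  8        0       0       0       0       0       0       0       0       0       0   
  9        0       0       0       0Data           0       0       0       0       0   
 10        0      65       0Hello          0       0       0       0       0       0   
 11        0       0       0       0       0OK             0       0       0       0   
 12        0       0       0       0    [90]       0       0       0       0       0   
 13        0       0       0       0     633     661       0#ERR!          0  134.03   
 14        0Data           0       0       0       0       0       0       0       0   
 15        0       0  437.53       0       0       0       0       0       0  402.20   
 16        0       0       0       0       0       0Foo     OK             0       0   
 17        0       0       0       0       0       0       0       0       0       0   
 18        0       0       0       0       0       0     197       0       0OK         
 19        0       0Hello          0       0       0       0       0       0       0   
 20        0       0Test           0       0       0       0  286.18       0       0   
                                                                                       
                                                                                       


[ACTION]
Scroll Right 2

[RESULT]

E12: 90                                                                                
       C       D       E       F       G       H       I       J                       
---------------------------------------------------------------------------------------
  1        0       0       0       0       0       0Test           0                   
  2        0       0       0       0       0       0       0       0                   
  3        0  286.18       0       0       0       0       0     659                   
  4        0       0       0       0       0       0       0       0                   
  5        0       0       0       0     353   28.62       0       0                   
  6        0       0       0       0       0       0     901       0                   
  7        0       0       0       0  410.99       0       0       0                   
  8        0       0       0       0       0       0       0       0                   
  9        0       0Data           0       0       0       0       0                   
 10        0Hello          0       0       0       0       0       0                   
 11        0       0       0OK             0       0       0       0                   
 12        0       0    [90]       0       0       0       0       0                   
 13        0       0     633     661       0#ERR!          0  134.03                   
 14        0       0       0       0       0       0       0       0                   
 15   437.53       0       0       0       0       0       0  402.20                   
 16        0       0       0       0Foo     OK             0       0                   
 17        0       0       0       0       0       0       0       0                   
 18        0       0       0       0     197       0       0OK                         
 19 Hello          0       0       0       0       0       0       0                   
 20 Test           0       0       0       0  286.18       0       0                   
                                                                                       
                                                                                       


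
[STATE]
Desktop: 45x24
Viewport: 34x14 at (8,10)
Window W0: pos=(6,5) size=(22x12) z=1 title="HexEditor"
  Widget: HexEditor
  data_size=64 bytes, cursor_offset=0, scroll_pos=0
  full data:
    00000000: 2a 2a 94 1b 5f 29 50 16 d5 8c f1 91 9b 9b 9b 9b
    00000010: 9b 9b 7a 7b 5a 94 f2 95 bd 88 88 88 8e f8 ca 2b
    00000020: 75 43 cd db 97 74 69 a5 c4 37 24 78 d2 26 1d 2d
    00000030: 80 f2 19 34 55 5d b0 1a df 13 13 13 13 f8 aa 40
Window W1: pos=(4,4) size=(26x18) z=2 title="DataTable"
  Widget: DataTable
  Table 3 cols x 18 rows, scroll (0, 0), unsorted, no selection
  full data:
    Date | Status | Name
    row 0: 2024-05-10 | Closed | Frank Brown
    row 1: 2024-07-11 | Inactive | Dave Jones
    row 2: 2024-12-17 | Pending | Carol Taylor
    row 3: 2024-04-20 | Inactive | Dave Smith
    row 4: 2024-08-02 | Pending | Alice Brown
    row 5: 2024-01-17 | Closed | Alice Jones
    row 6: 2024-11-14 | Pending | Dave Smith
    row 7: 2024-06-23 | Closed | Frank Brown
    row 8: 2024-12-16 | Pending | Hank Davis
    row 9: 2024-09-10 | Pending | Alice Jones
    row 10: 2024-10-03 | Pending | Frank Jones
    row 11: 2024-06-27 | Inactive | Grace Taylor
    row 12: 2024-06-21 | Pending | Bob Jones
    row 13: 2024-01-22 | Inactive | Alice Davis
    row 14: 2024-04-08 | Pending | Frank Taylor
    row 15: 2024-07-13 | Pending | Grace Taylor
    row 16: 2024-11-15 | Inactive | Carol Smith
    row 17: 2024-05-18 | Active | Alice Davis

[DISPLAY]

4-07-11│Inactive│Dave┃            
4-12-17│Pending │Caro┃            
4-04-20│Inactive│Dave┃            
4-08-02│Pending │Alic┃            
4-01-17│Closed  │Alic┃            
4-11-14│Pending │Dave┃            
4-06-23│Closed  │Fran┃            
4-12-16│Pending │Hank┃            
4-09-10│Pending │Alic┃            
4-10-03│Pending │Fran┃            
4-06-27│Inactive│Grac┃            
━━━━━━━━━━━━━━━━━━━━━┛            
                                  
                                  


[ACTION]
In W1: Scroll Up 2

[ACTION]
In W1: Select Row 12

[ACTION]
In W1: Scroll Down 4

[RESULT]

4-01-17│Closed  │Alic┃            
4-11-14│Pending │Dave┃            
4-06-23│Closed  │Fran┃            
4-12-16│Pending │Hank┃            
4-09-10│Pending │Alic┃            
4-10-03│Pending │Fran┃            
4-06-27│Inactive│Grac┃            
4-06-21│Pending │Bob ┃            
4-01-22│Inactive│Alic┃            
4-04-08│Pending │Fran┃            
4-07-13│Pending │Grac┃            
━━━━━━━━━━━━━━━━━━━━━┛            
                                  
                                  


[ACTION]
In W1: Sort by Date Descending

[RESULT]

4-09-10│Pending │Alic┃            
4-08-02│Pending │Alic┃            
4-07-13│Pending │Grac┃            
4-07-11│Inactive│Dave┃            
4-06-27│Inactive│Grac┃            
4-06-23│Closed  │Fran┃            
4-06-21│Pending │Bob ┃            
4-05-18│Active  │Alic┃            
4-05-10│Closed  │Fran┃            
4-04-20│Inactive│Dave┃            
4-04-08│Pending │Fran┃            
━━━━━━━━━━━━━━━━━━━━━┛            
                                  
                                  


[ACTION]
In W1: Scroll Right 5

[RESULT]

10│Pending │Alice Jon┃            
02│Pending │Alice Bro┃            
13│Pending │Grace Tay┃            
11│Inactive│Dave Jone┃            
27│Inactive│Grace Tay┃            
23│Closed  │Frank Bro┃            
21│Pending │Bob Jones┃            
18│Active  │Alice Dav┃            
10│Closed  │Frank Bro┃            
20│Inactive│Dave Smit┃            
08│Pending │Frank Tay┃            
━━━━━━━━━━━━━━━━━━━━━┛            
                                  
                                  


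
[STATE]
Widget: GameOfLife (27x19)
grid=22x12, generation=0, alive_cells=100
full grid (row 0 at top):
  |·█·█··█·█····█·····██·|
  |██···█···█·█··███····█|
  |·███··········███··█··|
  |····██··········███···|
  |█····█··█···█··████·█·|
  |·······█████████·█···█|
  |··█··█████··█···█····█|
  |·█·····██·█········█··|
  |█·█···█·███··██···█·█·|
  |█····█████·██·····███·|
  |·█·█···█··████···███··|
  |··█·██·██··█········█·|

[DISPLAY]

Gen: 0                     
·█·█··█·█····█·····██·     
██···█···█·█··███····█     
·███··········███··█··     
····██··········███···     
█····█··█···█··████·█·     
·······█████████·█···█     
··█··█████··█···█····█     
·█·····██·█········█··     
█·█···█·███··██···█·█·     
█····█████·██·····███·     
·█·█···█··████···███··     
··█·██·██··█········█·     
                           
                           
                           
                           
                           
                           


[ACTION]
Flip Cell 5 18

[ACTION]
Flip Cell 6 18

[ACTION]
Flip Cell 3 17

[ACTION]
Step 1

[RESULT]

Gen: 1                     
███···········██····█·     
█··██········█··█··█··     
████·█········█·······     
·█████········█···█···     
····█████·█·█·········     
·····█····█···█·····██     
············█·███·███·     
·██··█····██·█···████·     
█····█······██····█·█·     
█·█··█········█·····█·     
·███·········█···█····     
··███·███·██······██··     
                           
                           
                           
                           
                           
                           


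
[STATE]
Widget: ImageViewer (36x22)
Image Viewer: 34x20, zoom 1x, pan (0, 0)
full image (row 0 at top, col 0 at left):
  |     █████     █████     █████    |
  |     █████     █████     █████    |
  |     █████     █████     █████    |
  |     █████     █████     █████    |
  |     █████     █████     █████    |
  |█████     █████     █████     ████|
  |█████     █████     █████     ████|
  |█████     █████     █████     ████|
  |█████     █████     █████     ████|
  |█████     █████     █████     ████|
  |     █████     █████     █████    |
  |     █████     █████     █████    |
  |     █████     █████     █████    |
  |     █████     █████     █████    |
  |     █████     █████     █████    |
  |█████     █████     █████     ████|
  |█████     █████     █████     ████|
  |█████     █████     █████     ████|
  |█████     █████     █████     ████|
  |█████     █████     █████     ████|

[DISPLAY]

     █████     █████     █████      
     █████     █████     █████      
     █████     █████     █████      
     █████     █████     █████      
     █████     █████     █████      
█████     █████     █████     ████  
█████     █████     █████     ████  
█████     █████     █████     ████  
█████     █████     █████     ████  
█████     █████     █████     ████  
     █████     █████     █████      
     █████     █████     █████      
     █████     █████     █████      
     █████     █████     █████      
     █████     █████     █████      
█████     █████     █████     ████  
█████     █████     █████     ████  
█████     █████     █████     ████  
█████     █████     █████     ████  
█████     █████     █████     ████  
                                    
                                    


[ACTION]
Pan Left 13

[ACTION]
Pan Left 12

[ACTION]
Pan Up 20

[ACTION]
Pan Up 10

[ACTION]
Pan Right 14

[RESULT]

 █████     █████                    
 █████     █████                    
 █████     █████                    
 █████     █████                    
 █████     █████                    
█     █████     ████                
█     █████     ████                
█     █████     ████                
█     █████     ████                
█     █████     ████                
 █████     █████                    
 █████     █████                    
 █████     █████                    
 █████     █████                    
 █████     █████                    
█     █████     ████                
█     █████     ████                
█     █████     ████                
█     █████     ████                
█     █████     ████                
                                    
                                    


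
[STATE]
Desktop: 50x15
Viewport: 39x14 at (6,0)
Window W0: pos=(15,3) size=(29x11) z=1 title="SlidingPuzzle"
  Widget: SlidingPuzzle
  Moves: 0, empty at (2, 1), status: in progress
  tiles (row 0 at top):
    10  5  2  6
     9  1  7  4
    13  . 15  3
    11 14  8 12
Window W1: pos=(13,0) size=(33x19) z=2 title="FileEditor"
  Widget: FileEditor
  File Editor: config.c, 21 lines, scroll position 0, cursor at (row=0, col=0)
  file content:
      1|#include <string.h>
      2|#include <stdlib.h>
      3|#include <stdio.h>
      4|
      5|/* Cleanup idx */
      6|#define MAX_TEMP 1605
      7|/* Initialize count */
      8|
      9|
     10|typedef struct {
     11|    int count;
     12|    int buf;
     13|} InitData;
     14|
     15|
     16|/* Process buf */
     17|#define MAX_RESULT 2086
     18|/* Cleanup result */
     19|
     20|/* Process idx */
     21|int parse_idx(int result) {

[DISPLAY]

       ┏━━━━━━━━━━━━━━━━━━━━━━━━━━━━━━━
       ┃ FileEditor                    
       ┠───────────────────────────────
       ┃█include <string.h>           ▲
       ┃#include <stdlib.h>           █
       ┃#include <stdio.h>            ░
       ┃                              ░
       ┃/* Cleanup idx */             ░
       ┃#define MAX_TEMP 1605         ░
       ┃/* Initialize count */        ░
       ┃                              ░
       ┃                              ░
       ┃typedef struct {              ░
       ┃    int count;                ░


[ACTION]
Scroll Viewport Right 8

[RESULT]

  ┏━━━━━━━━━━━━━━━━━━━━━━━━━━━━━━━┓    
  ┃ FileEditor                    ┃    
  ┠───────────────────────────────┨    
  ┃█include <string.h>           ▲┃    
  ┃#include <stdlib.h>           █┃    
  ┃#include <stdio.h>            ░┃    
  ┃                              ░┃    
  ┃/* Cleanup idx */             ░┃    
  ┃#define MAX_TEMP 1605         ░┃    
  ┃/* Initialize count */        ░┃    
  ┃                              ░┃    
  ┃                              ░┃    
  ┃typedef struct {              ░┃    
  ┃    int count;                ░┃    


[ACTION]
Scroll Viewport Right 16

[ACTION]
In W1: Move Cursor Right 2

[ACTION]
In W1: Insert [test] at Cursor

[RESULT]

  ┏━━━━━━━━━━━━━━━━━━━━━━━━━━━━━━━┓    
  ┃ FileEditor                    ┃    
  ┠───────────────────────────────┨    
  ┃#itest█clude <string.h>       ▲┃    
  ┃#include <stdlib.h>           █┃    
  ┃#include <stdio.h>            ░┃    
  ┃                              ░┃    
  ┃/* Cleanup idx */             ░┃    
  ┃#define MAX_TEMP 1605         ░┃    
  ┃/* Initialize count */        ░┃    
  ┃                              ░┃    
  ┃                              ░┃    
  ┃typedef struct {              ░┃    
  ┃    int count;                ░┃    


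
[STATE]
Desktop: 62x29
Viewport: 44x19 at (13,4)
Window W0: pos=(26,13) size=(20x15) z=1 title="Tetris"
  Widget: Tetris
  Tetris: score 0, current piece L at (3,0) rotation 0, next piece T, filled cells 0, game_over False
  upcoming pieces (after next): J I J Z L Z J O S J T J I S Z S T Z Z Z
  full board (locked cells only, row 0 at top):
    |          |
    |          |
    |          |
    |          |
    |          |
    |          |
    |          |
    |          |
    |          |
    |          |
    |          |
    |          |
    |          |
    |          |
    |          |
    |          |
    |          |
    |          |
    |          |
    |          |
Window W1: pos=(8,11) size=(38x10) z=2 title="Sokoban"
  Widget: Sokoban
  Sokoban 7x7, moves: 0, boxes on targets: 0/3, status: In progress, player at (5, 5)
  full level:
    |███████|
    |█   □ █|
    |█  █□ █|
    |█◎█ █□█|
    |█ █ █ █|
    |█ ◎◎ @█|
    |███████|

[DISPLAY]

                                            
                                            
                                            
                                            
                                            
                                            
                                            
━━━━━━━━━━━━━━━━━━━━━━━━━━━━━━━━┓           
oban                            ┃           
────────────────────────────────┨           
███                             ┃           
□ █                             ┃           
□ █                             ┃           
█□█                             ┃           
█ █                             ┃           
 @█                             ┃           
━━━━━━━━━━━━━━━━━━━━━━━━━━━━━━━━┛           
             ┃                  ┃           
             ┃                  ┃           


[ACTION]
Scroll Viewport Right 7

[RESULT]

                                            
                                            
                                            
                                            
                                            
                                            
                                            
━━━━━━━━━━━━━━━━━━━━━━━━━━━┓                
                           ┃                
───────────────────────────┨                
                           ┃                
                           ┃                
                           ┃                
                           ┃                
                           ┃                
                           ┃                
━━━━━━━━━━━━━━━━━━━━━━━━━━━┛                
        ┃                  ┃                
        ┃                  ┃                


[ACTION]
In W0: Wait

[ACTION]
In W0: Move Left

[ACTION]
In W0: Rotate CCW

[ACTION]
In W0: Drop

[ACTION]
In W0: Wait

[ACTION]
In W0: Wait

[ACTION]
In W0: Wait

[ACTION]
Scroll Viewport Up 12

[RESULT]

                                            
                                            
                                            
                                            
                                            
                                            
                                            
                                            
                                            
                                            
                                            
━━━━━━━━━━━━━━━━━━━━━━━━━━━┓                
                           ┃                
───────────────────────────┨                
                           ┃                
                           ┃                
                           ┃                
                           ┃                
                           ┃                


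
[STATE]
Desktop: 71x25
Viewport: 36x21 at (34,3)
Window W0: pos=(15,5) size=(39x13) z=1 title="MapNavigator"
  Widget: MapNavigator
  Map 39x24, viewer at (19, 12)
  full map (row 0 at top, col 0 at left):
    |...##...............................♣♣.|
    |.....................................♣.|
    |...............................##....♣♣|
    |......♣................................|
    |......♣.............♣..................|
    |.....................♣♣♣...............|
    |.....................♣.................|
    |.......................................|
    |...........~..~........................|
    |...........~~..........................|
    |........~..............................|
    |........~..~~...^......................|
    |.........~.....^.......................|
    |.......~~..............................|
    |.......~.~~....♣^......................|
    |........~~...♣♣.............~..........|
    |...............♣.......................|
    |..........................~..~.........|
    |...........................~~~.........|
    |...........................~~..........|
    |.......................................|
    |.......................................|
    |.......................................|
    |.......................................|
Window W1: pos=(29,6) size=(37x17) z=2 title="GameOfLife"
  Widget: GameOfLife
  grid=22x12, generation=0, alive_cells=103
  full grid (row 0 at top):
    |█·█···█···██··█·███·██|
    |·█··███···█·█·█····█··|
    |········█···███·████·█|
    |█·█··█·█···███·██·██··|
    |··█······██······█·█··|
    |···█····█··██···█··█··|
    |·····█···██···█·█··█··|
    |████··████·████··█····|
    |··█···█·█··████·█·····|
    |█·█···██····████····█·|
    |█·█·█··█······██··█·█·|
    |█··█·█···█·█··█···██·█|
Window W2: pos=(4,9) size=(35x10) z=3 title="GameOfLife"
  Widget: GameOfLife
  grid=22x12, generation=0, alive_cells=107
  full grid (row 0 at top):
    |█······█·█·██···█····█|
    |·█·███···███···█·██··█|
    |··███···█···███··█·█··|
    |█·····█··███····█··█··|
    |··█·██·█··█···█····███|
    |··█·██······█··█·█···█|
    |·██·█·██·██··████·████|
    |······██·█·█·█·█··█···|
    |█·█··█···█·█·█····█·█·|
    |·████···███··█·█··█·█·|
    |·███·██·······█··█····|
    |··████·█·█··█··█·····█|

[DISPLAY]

                                    
                                    
━━━━━━━━━━━━━━━━━━━┓                
━━━━━━━━━━━━━━━━━━━━━━━━━━━━━━━┓    
eOfLife                        ┃    
───────────────────────────────┨    
━━━━┓                          ┃    
    ┃·██··█·███·██             ┃    
────┨·█·█·█····█··             ┃    
    ┃···███·████·█             ┃    
    ┃··███·██·██··             ┃    
    ┃██······█·█··             ┃    
    ┃··██···█··█··             ┃    
    ┃██···█·█··█··             ┃    
    ┃█·████··█····             ┃    
━━━━┛··████·█·····             ┃    
··██····████····█·             ┃    
█··█······██··█·█·             ┃    
·█···█·█··█···██·█             ┃    
━━━━━━━━━━━━━━━━━━━━━━━━━━━━━━━┛    
                                    


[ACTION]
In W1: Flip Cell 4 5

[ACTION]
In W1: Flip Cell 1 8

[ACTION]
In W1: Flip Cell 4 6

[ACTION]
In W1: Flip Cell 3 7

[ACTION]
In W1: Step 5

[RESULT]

                                    
                                    
━━━━━━━━━━━━━━━━━━━┓                
━━━━━━━━━━━━━━━━━━━━━━━━━━━━━━━┓    
eOfLife                        ┃    
───────────────────────────────┨    
━━━━┓                          ┃    
    ┃·······██····             ┃    
────┨······█···█··             ┃    
    ┃·█·█·██·████·             ┃    
    ┃██··██··█··█·             ┃    
    ┃█···██·███·██             ┃    
    ┃······█··█·█·             ┃    
    ┃·█········██·             ┃    
    ┃·█·····██·█··             ┃    
━━━━┛··█····██····             ┃    
·█·····█····█·██·█             ┃    
█···███·····██···█             ┃    
····█········█████             ┃    
━━━━━━━━━━━━━━━━━━━━━━━━━━━━━━━┛    
                                    


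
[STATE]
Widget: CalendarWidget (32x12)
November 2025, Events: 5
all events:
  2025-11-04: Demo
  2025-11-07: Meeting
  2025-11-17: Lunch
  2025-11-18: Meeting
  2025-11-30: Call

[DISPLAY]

         November 2025          
Mo Tu We Th Fr Sa Su            
                1  2            
 3  4*  5  6  7*  8  9          
10 11 12 13 14 15 16            
17* 18* 19 20 21 22 23          
24 25 26 27 28 29 30*           
                                
                                
                                
                                
                                


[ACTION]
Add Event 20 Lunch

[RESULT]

         November 2025          
Mo Tu We Th Fr Sa Su            
                1  2            
 3  4*  5  6  7*  8  9          
10 11 12 13 14 15 16            
17* 18* 19 20* 21 22 23         
24 25 26 27 28 29 30*           
                                
                                
                                
                                
                                


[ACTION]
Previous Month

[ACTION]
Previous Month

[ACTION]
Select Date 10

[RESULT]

         September 2025         
Mo Tu We Th Fr Sa Su            
 1  2  3  4  5  6  7            
 8  9 [10] 11 12 13 14          
15 16 17 18 19 20 21            
22 23 24 25 26 27 28            
29 30                           
                                
                                
                                
                                
                                


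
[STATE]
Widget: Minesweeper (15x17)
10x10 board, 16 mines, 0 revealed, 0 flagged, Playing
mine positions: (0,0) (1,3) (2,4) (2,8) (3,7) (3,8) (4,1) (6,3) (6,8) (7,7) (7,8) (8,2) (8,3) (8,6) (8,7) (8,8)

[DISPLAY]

■■■■■■■■■■     
■■■■■■■■■■     
■■■■■■■■■■     
■■■■■■■■■■     
■■■■■■■■■■     
■■■■■■■■■■     
■■■■■■■■■■     
■■■■■■■■■■     
■■■■■■■■■■     
■■■■■■■■■■     
               
               
               
               
               
               
               


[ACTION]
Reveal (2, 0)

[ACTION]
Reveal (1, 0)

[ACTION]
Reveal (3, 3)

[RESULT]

■■■■■■■■■■     
111■■■■■■■     
  1■■■■■■■     
1111■■■■■■     
■■■■■■■■■■     
■■■■■■■■■■     
■■■■■■■■■■     
■■■■■■■■■■     
■■■■■■■■■■     
■■■■■■■■■■     
               
               
               
               
               
               
               


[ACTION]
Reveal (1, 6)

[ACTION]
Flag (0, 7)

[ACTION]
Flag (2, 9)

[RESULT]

■■■■1          
111■21 111     
  1■■113■⚑     
1111■■■■■■     
■■■■■■■■■■     
■■■■■■■■■■     
■■■■■■■■■■     
■■■■■■■■■■     
■■■■■■■■■■     
■■■■■■■■■■     
               
               
               
               
               
               
               


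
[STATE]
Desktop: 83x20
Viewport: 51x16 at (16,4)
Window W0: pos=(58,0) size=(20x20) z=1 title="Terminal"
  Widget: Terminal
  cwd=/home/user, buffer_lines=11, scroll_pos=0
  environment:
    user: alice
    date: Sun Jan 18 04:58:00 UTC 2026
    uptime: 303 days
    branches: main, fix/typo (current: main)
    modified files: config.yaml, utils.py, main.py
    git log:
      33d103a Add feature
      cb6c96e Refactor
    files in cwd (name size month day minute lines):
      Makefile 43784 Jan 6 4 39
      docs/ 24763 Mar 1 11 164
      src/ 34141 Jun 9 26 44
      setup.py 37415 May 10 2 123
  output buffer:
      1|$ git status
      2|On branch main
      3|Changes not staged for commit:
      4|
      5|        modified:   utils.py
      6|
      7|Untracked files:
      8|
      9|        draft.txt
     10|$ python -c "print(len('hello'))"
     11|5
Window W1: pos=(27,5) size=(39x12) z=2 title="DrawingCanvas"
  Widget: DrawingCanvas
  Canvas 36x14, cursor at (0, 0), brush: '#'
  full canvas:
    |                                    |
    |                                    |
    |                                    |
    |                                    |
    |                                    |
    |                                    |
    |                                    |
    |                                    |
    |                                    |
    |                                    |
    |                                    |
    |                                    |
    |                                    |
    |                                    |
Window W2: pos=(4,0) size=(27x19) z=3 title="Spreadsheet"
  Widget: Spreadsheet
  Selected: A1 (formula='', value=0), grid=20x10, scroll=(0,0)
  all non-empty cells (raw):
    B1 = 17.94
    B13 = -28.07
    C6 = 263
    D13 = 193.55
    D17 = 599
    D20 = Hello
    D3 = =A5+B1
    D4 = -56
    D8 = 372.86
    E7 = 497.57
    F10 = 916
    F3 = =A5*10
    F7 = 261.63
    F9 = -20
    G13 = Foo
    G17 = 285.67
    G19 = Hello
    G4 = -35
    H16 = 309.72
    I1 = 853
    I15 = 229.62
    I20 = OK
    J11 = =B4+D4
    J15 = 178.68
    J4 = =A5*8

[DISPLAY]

    B       C ┃                           ┃On branc
--------------┃━━━━━━━━━━━━━━━━━━━━━━━━━━━━━━━━━━┓ 
]   17.94     ┃awingCanvas                       ┃ 
0       0     ┃──────────────────────────────────┨ 
0       0     ┃                                  ┃ 
0       0     ┃                                  ┃e
0       0     ┃                                  ┃ 
0       0     ┃                                  ┃ 
0       0     ┃                                  ┃n
0       0     ┃                                  ┃ 
0       0     ┃                                  ┃ 
0       0     ┃                                  ┃ 
0       0     ┃━━━━━━━━━━━━━━━━━━━━━━━━━━━━━━━━━━┛ 
0       0     ┃                           ┃        
━━━━━━━━━━━━━━┛                           ┃        
                                          ┗━━━━━━━━


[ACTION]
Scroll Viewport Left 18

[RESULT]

    ┃       A       B       C ┃                    
    ┃-------------------------┃━━━━━━━━━━━━━━━━━━━━
    ┃  1      [0]   17.94     ┃awingCanvas         
    ┃  2        0       0     ┃────────────────────
    ┃  3        0       0     ┃                    
    ┃  4        0       0     ┃                    
    ┃  5        0       0     ┃                    
    ┃  6        0       0     ┃                    
    ┃  7        0       0     ┃                    
    ┃  8        0       0     ┃                    
    ┃  9        0       0     ┃                    
    ┃ 10        0       0     ┃                    
    ┃ 11        0       0     ┃━━━━━━━━━━━━━━━━━━━━
    ┃ 12        0       0     ┃                    
    ┗━━━━━━━━━━━━━━━━━━━━━━━━━┛                    
                                                   


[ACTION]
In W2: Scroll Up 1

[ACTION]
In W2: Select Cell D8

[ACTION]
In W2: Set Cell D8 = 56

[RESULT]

    ┃       A       B       C ┃                    
    ┃-------------------------┃━━━━━━━━━━━━━━━━━━━━
    ┃  1        0   17.94     ┃awingCanvas         
    ┃  2        0       0     ┃────────────────────
    ┃  3        0       0     ┃                    
    ┃  4        0       0     ┃                    
    ┃  5        0       0     ┃                    
    ┃  6        0       0     ┃                    
    ┃  7        0       0     ┃                    
    ┃  8        0       0     ┃                    
    ┃  9        0       0     ┃                    
    ┃ 10        0       0     ┃                    
    ┃ 11        0       0     ┃━━━━━━━━━━━━━━━━━━━━
    ┃ 12        0       0     ┃                    
    ┗━━━━━━━━━━━━━━━━━━━━━━━━━┛                    
                                                   
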